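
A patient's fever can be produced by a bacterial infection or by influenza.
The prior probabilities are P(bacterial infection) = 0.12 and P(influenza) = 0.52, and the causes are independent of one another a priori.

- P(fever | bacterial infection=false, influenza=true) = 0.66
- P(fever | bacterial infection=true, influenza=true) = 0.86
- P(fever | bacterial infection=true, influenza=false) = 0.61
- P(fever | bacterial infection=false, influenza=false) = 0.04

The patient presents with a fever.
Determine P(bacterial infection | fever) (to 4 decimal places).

P(fever) = 0.04*0.88*0.48 + 0.66*0.88*0.52 + 0.61*0.12*0.48 + 0.86*0.12*0.52 = 0.016896 + 0.302016 + 0.035136 + 0.053664 = 0.407712
Restricting to configurations with bacterial infection present: 0.035136 + 0.053664 = 0.088800.
P(bacterial infection | fever) = 0.088800 / 0.407712 ≈ 0.2178

P(bacterial infection | fever) ≈ 0.2178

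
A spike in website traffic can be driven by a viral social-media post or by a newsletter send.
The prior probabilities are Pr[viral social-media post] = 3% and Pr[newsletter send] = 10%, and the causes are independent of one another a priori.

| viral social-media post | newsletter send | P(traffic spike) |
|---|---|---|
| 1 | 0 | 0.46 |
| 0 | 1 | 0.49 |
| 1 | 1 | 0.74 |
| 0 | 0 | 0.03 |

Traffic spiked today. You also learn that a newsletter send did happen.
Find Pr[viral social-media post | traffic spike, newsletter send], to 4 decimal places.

Weight on viral social-media post=true, given the evidence: 0.74*0.03 = 0.022200
The normalizing constant is 0.49*0.97 + 0.74*0.03 = 0.497500
Posterior = 0.022200 / 0.497500 ≈ 0.0446

Pr[viral social-media post | traffic spike, newsletter send] ≈ 0.0446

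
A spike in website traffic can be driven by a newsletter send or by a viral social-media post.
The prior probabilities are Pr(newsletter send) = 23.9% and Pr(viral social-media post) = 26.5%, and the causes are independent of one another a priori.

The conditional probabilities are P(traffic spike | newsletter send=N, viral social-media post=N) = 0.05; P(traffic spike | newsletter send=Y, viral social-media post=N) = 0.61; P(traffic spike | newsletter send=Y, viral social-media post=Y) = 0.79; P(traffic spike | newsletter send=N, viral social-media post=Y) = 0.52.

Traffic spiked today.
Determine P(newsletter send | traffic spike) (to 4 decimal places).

P(newsletter send | traffic spike) ≈ 0.5420

Numerator (weight on configurations with newsletter send): 0.107156 + 0.050035 = 0.157191
The normalizing constant is 0.05*0.761*0.735 + 0.52*0.761*0.265 + 0.61*0.239*0.735 + 0.79*0.239*0.265 = 0.290024
Posterior = 0.157191 / 0.290024 ≈ 0.5420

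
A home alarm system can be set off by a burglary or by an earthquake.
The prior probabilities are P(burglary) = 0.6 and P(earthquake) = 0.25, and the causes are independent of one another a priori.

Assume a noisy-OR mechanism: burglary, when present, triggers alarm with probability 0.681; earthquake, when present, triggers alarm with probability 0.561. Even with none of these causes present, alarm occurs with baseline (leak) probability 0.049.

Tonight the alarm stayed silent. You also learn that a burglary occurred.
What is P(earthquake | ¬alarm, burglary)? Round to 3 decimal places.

Under noisy-OR, P(alarm | causes) = 1 − (1−0.049)·∏(1−qᵢ) over the active causes.
Sum P(¬alarm|·) weighted by the priors over both values of earthquake:
  P(¬alarm | burglary) = 0.303369×0.75 + 0.133179×0.25
        = 0.227527 + 0.033295 = 0.260822
Configurations with earthquake contribute 0.033295, so
  P(earthquake | ¬alarm, burglary) = 0.033295 / 0.260822 ≈ 0.128

P(earthquake | ¬alarm, burglary) ≈ 0.128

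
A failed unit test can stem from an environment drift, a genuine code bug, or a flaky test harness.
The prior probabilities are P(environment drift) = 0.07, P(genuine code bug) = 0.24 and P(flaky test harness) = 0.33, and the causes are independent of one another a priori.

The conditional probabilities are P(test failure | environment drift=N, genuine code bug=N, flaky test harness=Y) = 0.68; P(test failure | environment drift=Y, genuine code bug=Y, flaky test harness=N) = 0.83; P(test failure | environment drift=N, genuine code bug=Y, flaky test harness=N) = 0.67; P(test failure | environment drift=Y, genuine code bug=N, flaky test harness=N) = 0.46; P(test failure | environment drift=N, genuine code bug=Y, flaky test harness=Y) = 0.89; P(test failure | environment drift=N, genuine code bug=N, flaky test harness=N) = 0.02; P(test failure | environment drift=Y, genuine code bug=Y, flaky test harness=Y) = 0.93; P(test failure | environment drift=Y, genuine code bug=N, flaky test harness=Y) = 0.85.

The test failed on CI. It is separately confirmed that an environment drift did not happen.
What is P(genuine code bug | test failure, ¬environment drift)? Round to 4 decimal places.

P(test failure | ¬environment drift) = 0.02×0.76×0.67 + 0.68×0.76×0.33 + 0.67×0.24×0.67 + 0.89×0.24×0.33 = 0.010184 + 0.170544 + 0.107736 + 0.070488 = 0.358952
Of this, 0.178224 comes from 0.107736 + 0.070488 (the genuine code bug=true cases).
So P(genuine code bug | test failure, ¬environment drift) = 0.178224/0.358952 ≈ 0.4965.

P(genuine code bug | test failure, ¬environment drift) ≈ 0.4965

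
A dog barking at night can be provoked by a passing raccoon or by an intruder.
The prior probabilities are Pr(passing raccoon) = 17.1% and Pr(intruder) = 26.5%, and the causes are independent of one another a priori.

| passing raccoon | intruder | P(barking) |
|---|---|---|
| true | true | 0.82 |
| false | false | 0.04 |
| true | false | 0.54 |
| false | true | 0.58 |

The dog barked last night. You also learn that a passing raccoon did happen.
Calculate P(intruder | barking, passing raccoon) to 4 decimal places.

Enumerate both values of intruder and weight by the priors:
  P(barking | passing raccoon) = 0.54×0.735 + 0.82×0.265
        = 0.396900 + 0.217300 = 0.614200
Keeping only the intruder-present terms gives 0.217300, so
  P(intruder | barking, passing raccoon) = 0.217300 / 0.614200 ≈ 0.3538

P(intruder | barking, passing raccoon) ≈ 0.3538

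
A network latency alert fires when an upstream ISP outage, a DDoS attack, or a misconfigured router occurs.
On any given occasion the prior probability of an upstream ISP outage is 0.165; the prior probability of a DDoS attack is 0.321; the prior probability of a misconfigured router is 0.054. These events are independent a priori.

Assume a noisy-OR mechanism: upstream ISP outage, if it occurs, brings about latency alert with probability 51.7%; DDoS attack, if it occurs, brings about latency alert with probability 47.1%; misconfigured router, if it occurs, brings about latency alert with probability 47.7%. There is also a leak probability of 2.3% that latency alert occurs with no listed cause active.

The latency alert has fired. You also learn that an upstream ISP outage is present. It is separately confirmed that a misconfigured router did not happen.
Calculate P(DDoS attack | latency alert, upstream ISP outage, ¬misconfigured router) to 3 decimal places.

P(DDoS attack | latency alert, upstream ISP outage, ¬misconfigured router) ≈ 0.402

Under noisy-OR, P(latency alert | causes) = 1 − (1−0.023)·∏(1−qᵢ) over the active causes.
By total probability over both values of DDoS attack:
  P(latency alert | upstream ISP outage, ¬misconfigured router) = 0.528109*0.679 + 0.75037*0.321
        = 0.358586 + 0.240869 = 0.599455
Keeping only the DDoS attack-present terms gives 0.240869, so
  P(DDoS attack | latency alert, upstream ISP outage, ¬misconfigured router) = 0.240869 / 0.599455 ≈ 0.402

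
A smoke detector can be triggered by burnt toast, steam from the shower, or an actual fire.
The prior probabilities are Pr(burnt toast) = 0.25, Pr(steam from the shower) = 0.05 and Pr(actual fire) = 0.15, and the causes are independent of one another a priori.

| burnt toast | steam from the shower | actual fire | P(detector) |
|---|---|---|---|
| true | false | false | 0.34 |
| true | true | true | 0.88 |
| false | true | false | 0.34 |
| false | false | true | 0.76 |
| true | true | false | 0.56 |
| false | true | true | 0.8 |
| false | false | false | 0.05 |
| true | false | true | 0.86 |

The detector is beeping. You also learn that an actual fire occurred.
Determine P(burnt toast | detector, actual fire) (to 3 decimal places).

For the numerator, keep only burnt toast=true terms: 0.204250 + 0.011000 = 0.215250
Normalizer over all consistent configurations: 0.76·0.75·0.95 + 0.8·0.75·0.05 + 0.86·0.25·0.95 + 0.88·0.25·0.05 = 0.786750
P(burnt toast | detector, actual fire) = 0.215250/0.786750 ≈ 0.274

P(burnt toast | detector, actual fire) ≈ 0.274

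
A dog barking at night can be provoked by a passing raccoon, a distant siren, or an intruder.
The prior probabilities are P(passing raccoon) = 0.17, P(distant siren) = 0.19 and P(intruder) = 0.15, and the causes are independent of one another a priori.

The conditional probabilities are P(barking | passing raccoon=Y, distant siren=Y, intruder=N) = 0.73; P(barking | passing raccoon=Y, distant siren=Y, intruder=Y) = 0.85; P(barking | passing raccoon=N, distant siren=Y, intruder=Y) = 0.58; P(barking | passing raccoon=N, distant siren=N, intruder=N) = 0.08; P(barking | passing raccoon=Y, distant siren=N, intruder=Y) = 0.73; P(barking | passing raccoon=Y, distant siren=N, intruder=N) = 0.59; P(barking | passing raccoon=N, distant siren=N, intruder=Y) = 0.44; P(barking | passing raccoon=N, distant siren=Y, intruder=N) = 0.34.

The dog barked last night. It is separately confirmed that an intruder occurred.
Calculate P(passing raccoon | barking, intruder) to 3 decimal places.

P(passing raccoon | barking, intruder) ≈ 0.248

P(barking | intruder) = 0.44×0.83×0.81 + 0.58×0.83×0.19 + 0.73×0.17×0.81 + 0.85×0.17×0.19 = 0.295812 + 0.091466 + 0.100521 + 0.027455 = 0.515254
The passing raccoon-present share is 0.100521 + 0.027455 = 0.127976.
Hence the posterior is 0.127976/0.515254 ≈ 0.248.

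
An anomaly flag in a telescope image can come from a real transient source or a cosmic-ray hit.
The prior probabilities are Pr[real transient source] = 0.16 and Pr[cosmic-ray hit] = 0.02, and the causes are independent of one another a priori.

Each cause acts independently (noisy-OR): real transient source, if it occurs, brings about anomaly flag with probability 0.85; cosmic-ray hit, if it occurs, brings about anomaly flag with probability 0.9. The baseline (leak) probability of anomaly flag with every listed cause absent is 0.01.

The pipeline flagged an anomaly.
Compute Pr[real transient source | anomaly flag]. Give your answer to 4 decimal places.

Pr[real transient source | anomaly flag] ≈ 0.8540

Under noisy-OR, P(anomaly flag | causes) = 1 − (1−0.01)·∏(1−qᵢ) over the active causes.
P(anomaly flag) = 0.01·0.84·0.98 + 0.901·0.84·0.02 + 0.8515·0.16·0.98 + 0.98515·0.16·0.02 = 0.008232 + 0.015137 + 0.133515 + 0.003152 = 0.160036
Of this, 0.136667 comes from 0.133515 + 0.003152 (the real transient source=true cases).
Hence the posterior is 0.136667/0.160036 ≈ 0.8540.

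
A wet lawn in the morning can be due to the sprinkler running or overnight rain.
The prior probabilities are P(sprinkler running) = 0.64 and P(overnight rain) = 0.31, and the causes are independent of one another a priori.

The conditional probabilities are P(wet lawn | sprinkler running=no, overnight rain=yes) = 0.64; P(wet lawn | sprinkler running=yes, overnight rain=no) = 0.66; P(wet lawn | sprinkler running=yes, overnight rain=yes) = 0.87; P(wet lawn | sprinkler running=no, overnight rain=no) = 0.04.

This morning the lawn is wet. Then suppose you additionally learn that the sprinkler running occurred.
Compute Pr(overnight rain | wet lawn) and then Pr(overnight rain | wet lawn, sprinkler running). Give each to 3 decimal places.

Enumerate the 4 (sprinkler running, overnight rain) configurations and weight by the priors:
  P(wet lawn) = 0.04×0.36×0.69 + 0.64×0.36×0.31 + 0.66×0.64×0.69 + 0.87×0.64×0.31
        = 0.009936 + 0.071424 + 0.291456 + 0.172608 = 0.545424
Configurations with overnight rain contribute 0.244032, so
  P(overnight rain | wet lawn) = 0.244032 / 0.545424 ≈ 0.447

With the extra evidence:
P(wet lawn | sprinkler running) = 0.66*0.69 + 0.87*0.31 = 0.455400 + 0.269700 = 0.725100
Of this, 0.269700 comes from 0.87*0.31 (the overnight rain=true cases).
Hence the posterior is 0.269700/0.725100 ≈ 0.372.
This is intercausal reasoning (explaining away): once sprinkler running accounts for the wet lawn, overnight rain becomes less likely.

Pr(overnight rain | wet lawn) ≈ 0.447; Pr(overnight rain | wet lawn, sprinkler running) ≈ 0.372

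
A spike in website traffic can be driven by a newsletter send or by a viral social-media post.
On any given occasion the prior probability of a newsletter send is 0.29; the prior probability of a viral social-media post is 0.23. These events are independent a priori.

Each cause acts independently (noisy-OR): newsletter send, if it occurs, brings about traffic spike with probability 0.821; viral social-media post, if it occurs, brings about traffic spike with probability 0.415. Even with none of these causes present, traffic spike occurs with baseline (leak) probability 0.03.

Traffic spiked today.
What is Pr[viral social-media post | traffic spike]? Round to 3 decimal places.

Under noisy-OR, P(traffic spike | causes) = 1 − (1−0.03)·∏(1−qᵢ) over the active causes.
P(traffic spike) = 0.03×0.71×0.77 + 0.43255×0.71×0.23 + 0.82637×0.29×0.77 + 0.898426×0.29×0.23 = 0.016401 + 0.070635 + 0.184528 + 0.059925 = 0.331489
Of this, 0.130560 comes from 0.070635 + 0.059925 (the viral social-media post=true cases).
Hence the posterior is 0.130560/0.331489 ≈ 0.394.

Pr[viral social-media post | traffic spike] ≈ 0.394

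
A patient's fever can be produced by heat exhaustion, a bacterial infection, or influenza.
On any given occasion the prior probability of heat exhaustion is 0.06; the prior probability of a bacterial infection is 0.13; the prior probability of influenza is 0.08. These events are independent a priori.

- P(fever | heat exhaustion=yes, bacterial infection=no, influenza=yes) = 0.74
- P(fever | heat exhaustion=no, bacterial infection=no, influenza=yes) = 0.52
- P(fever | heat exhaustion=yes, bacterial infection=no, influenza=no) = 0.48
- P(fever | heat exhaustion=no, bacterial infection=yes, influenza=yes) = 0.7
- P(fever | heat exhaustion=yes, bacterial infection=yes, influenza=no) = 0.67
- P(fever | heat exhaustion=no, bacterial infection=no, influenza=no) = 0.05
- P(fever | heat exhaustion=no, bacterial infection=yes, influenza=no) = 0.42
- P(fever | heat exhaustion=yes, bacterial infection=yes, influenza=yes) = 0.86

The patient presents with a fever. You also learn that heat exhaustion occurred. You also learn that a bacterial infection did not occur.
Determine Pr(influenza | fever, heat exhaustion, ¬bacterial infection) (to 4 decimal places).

Pr(influenza | fever, heat exhaustion, ¬bacterial infection) ≈ 0.1182

Enumerate both values of influenza and weight by the priors:
  P(fever | heat exhaustion, ¬bacterial infection) = 0.48×0.92 + 0.74×0.08
        = 0.441600 + 0.059200 = 0.500800
Configurations with influenza contribute 0.059200, so
  P(influenza | fever, heat exhaustion, ¬bacterial infection) = 0.059200 / 0.500800 ≈ 0.1182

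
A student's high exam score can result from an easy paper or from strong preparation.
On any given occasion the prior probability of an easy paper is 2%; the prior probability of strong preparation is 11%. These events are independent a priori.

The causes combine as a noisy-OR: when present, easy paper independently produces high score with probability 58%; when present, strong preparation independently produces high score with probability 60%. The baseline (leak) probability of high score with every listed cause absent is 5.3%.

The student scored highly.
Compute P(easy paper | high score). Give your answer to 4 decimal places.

Under noisy-OR, P(high score | causes) = 1 − (1−0.053)·∏(1−qᵢ) over the active causes.
Numerator (weight on configurations with easy paper): 0.010720 + 0.001850 = 0.012570
Normalizer over all consistent configurations: 0.053·0.98·0.89 + 0.6212·0.98·0.11 + 0.60226·0.02·0.89 + 0.840904·0.02·0.11 = 0.125762
Posterior = 0.012570 / 0.125762 ≈ 0.1000

P(easy paper | high score) ≈ 0.1000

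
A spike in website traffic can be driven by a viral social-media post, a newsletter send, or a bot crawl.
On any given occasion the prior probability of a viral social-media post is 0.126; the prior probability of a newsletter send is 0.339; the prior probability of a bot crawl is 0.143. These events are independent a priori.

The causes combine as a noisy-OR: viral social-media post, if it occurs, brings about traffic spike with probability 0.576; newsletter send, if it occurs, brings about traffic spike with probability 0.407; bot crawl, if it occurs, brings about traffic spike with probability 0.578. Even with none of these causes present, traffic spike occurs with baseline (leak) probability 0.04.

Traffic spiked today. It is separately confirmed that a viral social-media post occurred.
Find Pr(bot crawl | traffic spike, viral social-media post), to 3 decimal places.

Pr(bot crawl | traffic spike, viral social-media post) ≈ 0.180

Under noisy-OR, P(traffic spike | causes) = 1 − (1−0.04)·∏(1−qᵢ) over the active causes.
P(traffic spike | viral social-media post) = 0.59296*0.661*0.857 + 0.828229*0.661*0.143 + 0.758625*0.339*0.857 + 0.89814*0.339*0.143 = 0.335898 + 0.078287 + 0.220398 + 0.043539 = 0.678122
Of this, 0.121826 comes from 0.078287 + 0.043539 (the bot crawl=true cases).
Hence the posterior is 0.121826/0.678122 ≈ 0.180.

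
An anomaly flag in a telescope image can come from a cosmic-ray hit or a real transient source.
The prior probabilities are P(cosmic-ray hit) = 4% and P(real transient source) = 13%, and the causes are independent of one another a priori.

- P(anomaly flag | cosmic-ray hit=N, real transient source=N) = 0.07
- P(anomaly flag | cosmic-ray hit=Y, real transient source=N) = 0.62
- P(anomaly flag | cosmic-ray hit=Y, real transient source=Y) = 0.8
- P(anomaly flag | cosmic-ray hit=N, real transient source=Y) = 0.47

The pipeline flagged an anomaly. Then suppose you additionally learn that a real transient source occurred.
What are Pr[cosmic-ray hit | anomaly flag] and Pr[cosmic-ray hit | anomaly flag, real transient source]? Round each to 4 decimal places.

Numerator (weight on configurations with cosmic-ray hit): 0.021576 + 0.004160 = 0.025736
The normalizing constant is 0.07*0.96*0.87 + 0.47*0.96*0.13 + 0.62*0.04*0.87 + 0.8*0.04*0.13 = 0.142856
Posterior = 0.025736 / 0.142856 ≈ 0.1802

With the extra evidence:
By total probability over both values of cosmic-ray hit:
  P(anomaly flag | real transient source) = 0.47*0.96 + 0.8*0.04
        = 0.451200 + 0.032000 = 0.483200
Configurations with cosmic-ray hit contribute 0.032000, so
  P(cosmic-ray hit | anomaly flag, real transient source) = 0.032000 / 0.483200 ≈ 0.0662
— real transient source explains away the evidence for cosmic-ray hit.

Pr[cosmic-ray hit | anomaly flag] ≈ 0.1802; Pr[cosmic-ray hit | anomaly flag, real transient source] ≈ 0.0662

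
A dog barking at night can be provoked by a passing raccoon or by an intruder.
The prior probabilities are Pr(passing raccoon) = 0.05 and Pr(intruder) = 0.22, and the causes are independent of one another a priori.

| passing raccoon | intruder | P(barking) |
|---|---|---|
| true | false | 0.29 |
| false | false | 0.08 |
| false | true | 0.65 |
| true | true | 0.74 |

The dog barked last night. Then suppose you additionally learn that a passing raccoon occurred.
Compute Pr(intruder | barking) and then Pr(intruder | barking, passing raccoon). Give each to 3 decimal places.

Pr(intruder | barking) ≈ 0.671; Pr(intruder | barking, passing raccoon) ≈ 0.419

P(barking) = 0.08·0.95·0.78 + 0.65·0.95·0.22 + 0.29·0.05·0.78 + 0.74·0.05·0.22 = 0.059280 + 0.135850 + 0.011310 + 0.008140 = 0.214580
The intruder-present share is 0.135850 + 0.008140 = 0.143990.
Hence the posterior is 0.143990/0.214580 ≈ 0.671.

Now condition on the additional information:
Enumerate both values of intruder and weight by the priors:
  P(barking | passing raccoon) = 0.29×0.78 + 0.74×0.22
        = 0.226200 + 0.162800 = 0.389000
Configurations with intruder contribute 0.162800, so
  P(intruder | barking, passing raccoon) = 0.162800 / 0.389000 ≈ 0.419
This is intercausal reasoning (explaining away): once passing raccoon accounts for the barking, intruder becomes less likely.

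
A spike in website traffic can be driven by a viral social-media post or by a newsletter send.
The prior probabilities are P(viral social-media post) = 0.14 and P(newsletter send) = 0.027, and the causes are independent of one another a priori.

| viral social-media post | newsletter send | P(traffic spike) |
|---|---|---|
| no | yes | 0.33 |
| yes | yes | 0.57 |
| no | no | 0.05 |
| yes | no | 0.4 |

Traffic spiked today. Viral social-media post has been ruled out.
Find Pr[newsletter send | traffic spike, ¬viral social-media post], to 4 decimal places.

Pr[newsletter send | traffic spike, ¬viral social-media post] ≈ 0.1548

By total probability over both values of newsletter send:
  P(traffic spike | ¬viral social-media post) = 0.05·0.973 + 0.33·0.027
        = 0.048650 + 0.008910 = 0.057560
Configurations with newsletter send contribute 0.008910, so
  P(newsletter send | traffic spike, ¬viral social-media post) = 0.008910 / 0.057560 ≈ 0.1548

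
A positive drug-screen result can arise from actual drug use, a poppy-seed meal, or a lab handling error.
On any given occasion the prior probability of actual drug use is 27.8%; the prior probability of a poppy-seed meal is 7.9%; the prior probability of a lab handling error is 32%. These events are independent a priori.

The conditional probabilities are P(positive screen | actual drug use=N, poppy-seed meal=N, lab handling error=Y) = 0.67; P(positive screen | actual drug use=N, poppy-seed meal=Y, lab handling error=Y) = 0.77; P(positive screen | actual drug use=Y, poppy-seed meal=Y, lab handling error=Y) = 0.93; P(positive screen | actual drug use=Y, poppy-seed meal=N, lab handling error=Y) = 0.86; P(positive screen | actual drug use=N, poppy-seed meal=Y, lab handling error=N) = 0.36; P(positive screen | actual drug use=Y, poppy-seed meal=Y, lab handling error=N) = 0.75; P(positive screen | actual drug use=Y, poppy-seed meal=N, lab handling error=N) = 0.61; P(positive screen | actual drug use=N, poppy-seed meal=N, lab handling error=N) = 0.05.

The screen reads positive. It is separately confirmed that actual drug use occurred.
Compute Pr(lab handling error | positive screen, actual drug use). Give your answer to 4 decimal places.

Pr(lab handling error | positive screen, actual drug use) ≈ 0.3961

For the numerator, keep only lab handling error=true terms: 0.253459 + 0.023510 = 0.276969
Normalizer over all consistent configurations: 0.61·0.921·0.68 + 0.86·0.921·0.32 + 0.75·0.079·0.68 + 0.93·0.079·0.32 = 0.699290
P(lab handling error | positive screen, actual drug use) = 0.276969/0.699290 ≈ 0.3961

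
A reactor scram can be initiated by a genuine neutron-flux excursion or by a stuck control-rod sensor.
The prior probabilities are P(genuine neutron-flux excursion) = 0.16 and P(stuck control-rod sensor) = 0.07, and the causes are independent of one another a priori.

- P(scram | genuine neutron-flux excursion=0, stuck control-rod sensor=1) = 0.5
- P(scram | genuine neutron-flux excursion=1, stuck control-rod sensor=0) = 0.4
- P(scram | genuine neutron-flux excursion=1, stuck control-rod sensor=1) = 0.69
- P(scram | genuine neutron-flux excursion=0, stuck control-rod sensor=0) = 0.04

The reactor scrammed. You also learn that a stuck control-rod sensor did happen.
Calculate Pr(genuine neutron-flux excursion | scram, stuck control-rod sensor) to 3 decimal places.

Pr(genuine neutron-flux excursion | scram, stuck control-rod sensor) ≈ 0.208

P(scram | stuck control-rod sensor) = 0.5*0.84 + 0.69*0.16 = 0.420000 + 0.110400 = 0.530400
Restricting to configurations with genuine neutron-flux excursion present: 0.69*0.16 = 0.110400.
P(genuine neutron-flux excursion | scram, stuck control-rod sensor) = 0.110400 / 0.530400 ≈ 0.208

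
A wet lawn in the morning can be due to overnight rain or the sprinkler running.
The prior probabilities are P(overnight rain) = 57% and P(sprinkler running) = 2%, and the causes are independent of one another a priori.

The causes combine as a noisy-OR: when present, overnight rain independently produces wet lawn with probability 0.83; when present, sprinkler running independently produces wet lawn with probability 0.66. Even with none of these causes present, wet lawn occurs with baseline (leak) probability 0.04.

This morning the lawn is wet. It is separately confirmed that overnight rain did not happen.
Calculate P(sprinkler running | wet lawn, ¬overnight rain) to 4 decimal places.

P(sprinkler running | wet lawn, ¬overnight rain) ≈ 0.2558

Under noisy-OR, P(wet lawn | causes) = 1 − (1−0.04)·∏(1−qᵢ) over the active causes.
For the numerator, keep only sprinkler running=true terms: 0.6736*0.02 = 0.013472
Normalizer over all consistent configurations: 0.04*0.98 + 0.6736*0.02 = 0.052672
Posterior = 0.013472 / 0.052672 ≈ 0.2558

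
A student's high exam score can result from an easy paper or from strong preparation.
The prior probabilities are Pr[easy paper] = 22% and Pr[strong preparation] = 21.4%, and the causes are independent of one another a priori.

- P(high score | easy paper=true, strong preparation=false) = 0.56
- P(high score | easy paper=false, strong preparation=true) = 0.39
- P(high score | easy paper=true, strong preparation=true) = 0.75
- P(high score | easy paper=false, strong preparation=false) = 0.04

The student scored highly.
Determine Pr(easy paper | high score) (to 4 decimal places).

Weight on easy paper=true, given the evidence: 0.096835 + 0.035310 = 0.132145
Denominator P(high score): 0.04×0.78×0.786 + 0.39×0.78×0.214 + 0.56×0.22×0.786 + 0.75×0.22×0.214 = 0.221767
Posterior = 0.132145 / 0.221767 ≈ 0.5959

Pr(easy paper | high score) ≈ 0.5959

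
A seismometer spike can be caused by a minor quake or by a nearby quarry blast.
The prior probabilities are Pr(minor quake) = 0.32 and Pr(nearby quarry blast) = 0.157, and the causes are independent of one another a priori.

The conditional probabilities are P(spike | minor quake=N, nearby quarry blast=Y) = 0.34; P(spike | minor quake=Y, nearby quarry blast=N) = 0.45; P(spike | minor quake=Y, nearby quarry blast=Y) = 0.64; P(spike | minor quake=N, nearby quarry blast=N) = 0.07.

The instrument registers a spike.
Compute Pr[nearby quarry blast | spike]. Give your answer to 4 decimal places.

Pr[nearby quarry blast | spike] ≈ 0.2977

Numerator (weight on configurations with nearby quarry blast): 0.036298 + 0.032154 = 0.068452
Normalizer over all consistent configurations: 0.07×0.68×0.843 + 0.34×0.68×0.157 + 0.45×0.32×0.843 + 0.64×0.32×0.157 = 0.229971
P(nearby quarry blast | spike) = 0.068452/0.229971 ≈ 0.2977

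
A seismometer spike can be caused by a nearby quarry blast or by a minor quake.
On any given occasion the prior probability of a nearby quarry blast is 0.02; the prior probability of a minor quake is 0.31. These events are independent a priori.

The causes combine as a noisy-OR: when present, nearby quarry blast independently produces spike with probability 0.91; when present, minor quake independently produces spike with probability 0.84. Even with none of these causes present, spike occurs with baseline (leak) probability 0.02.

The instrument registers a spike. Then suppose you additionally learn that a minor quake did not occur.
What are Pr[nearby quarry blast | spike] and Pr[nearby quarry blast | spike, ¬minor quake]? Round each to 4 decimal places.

Pr[nearby quarry blast | spike] ≈ 0.0648; Pr[nearby quarry blast | spike, ¬minor quake] ≈ 0.4820

Under noisy-OR, P(spike | causes) = 1 − (1−0.02)·∏(1−qᵢ) over the active causes.
For the numerator, keep only nearby quarry blast=true terms: 0.012583 + 0.006113 = 0.018696
Denominator P(spike): 0.02×0.98×0.69 + 0.8432×0.98×0.31 + 0.9118×0.02×0.69 + 0.985888×0.02×0.31 = 0.288384
P(nearby quarry blast | spike) = 0.018696/0.288384 ≈ 0.0648

Now condition on the additional information:
P(spike | ¬minor quake) = 0.02×0.98 + 0.9118×0.02 = 0.019600 + 0.018236 = 0.037836
The nearby quarry blast-present share is 0.9118×0.02 = 0.018236.
P(nearby quarry blast | spike, ¬minor quake) = 0.018236 / 0.037836 ≈ 0.4820
Ruling out minor quake raises the posterior on nearby quarry blast — the flip side of explaining away.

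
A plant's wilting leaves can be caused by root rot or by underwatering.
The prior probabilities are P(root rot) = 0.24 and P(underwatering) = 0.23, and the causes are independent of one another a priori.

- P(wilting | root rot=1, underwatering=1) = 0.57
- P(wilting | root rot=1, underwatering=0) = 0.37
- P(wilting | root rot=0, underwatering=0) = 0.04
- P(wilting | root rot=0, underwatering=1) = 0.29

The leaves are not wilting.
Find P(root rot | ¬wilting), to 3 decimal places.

P(root rot | ¬wilting) ≈ 0.170

Weight on root rot=true, given the evidence: 0.116424 + 0.023736 = 0.140160
The normalizing constant is 0.96·0.76·0.77 + 0.71·0.76·0.23 + 0.63·0.24·0.77 + 0.43·0.24·0.23 = 0.826060
Posterior = 0.140160 / 0.826060 ≈ 0.170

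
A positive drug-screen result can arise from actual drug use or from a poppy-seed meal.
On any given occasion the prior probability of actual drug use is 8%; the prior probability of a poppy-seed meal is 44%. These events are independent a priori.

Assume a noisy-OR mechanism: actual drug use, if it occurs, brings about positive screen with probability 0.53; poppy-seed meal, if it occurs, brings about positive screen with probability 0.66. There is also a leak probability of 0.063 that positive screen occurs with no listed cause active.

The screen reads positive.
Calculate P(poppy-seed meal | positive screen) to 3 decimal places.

P(poppy-seed meal | positive screen) ≈ 0.842

Under noisy-OR, P(positive screen | causes) = 1 − (1−0.063)·∏(1−qᵢ) over the active causes.
Enumerate the 4 (actual drug use, poppy-seed meal) configurations and weight by the priors:
  P(positive screen) = 0.063·0.92·0.56 + 0.68142·0.92·0.44 + 0.55961·0.08·0.56 + 0.850267·0.08·0.44
        = 0.032458 + 0.275839 + 0.025071 + 0.029929 = 0.363297
Keeping only the poppy-seed meal-present terms gives 0.305768, so
  P(poppy-seed meal | positive screen) = 0.305768 / 0.363297 ≈ 0.842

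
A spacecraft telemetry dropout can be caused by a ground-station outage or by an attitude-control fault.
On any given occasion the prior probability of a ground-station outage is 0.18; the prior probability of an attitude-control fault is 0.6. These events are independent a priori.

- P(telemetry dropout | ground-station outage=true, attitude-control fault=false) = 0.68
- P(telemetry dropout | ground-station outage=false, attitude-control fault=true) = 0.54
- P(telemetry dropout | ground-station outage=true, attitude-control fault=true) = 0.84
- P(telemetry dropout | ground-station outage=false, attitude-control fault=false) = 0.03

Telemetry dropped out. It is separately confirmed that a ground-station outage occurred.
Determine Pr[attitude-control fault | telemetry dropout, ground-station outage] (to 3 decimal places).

Pr[attitude-control fault | telemetry dropout, ground-station outage] ≈ 0.649

By total probability over both values of attitude-control fault:
  P(telemetry dropout | ground-station outage) = 0.68*0.4 + 0.84*0.6
        = 0.272000 + 0.504000 = 0.776000
Configurations with attitude-control fault contribute 0.504000, so
  P(attitude-control fault | telemetry dropout, ground-station outage) = 0.504000 / 0.776000 ≈ 0.649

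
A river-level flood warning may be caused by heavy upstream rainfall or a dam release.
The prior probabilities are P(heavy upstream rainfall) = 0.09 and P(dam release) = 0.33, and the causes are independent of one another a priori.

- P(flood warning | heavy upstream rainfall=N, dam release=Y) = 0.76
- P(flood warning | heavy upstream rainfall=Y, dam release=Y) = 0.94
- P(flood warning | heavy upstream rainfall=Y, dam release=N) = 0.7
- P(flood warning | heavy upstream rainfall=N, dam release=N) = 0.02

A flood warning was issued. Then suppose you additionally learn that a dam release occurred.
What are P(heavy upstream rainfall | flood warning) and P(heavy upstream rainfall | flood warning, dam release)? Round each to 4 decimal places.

Enumerate the 4 (heavy upstream rainfall, dam release) configurations and weight by the priors:
  P(flood warning) = 0.02·0.91·0.67 + 0.76·0.91·0.33 + 0.7·0.09·0.67 + 0.94·0.09·0.33
        = 0.012194 + 0.228228 + 0.042210 + 0.027918 = 0.310550
Keeping only the heavy upstream rainfall-present terms gives 0.070128, so
  P(heavy upstream rainfall | flood warning) = 0.070128 / 0.310550 ≈ 0.2258

Now also conditioning on dam release=true:
Enumerate both values of heavy upstream rainfall and weight by the priors:
  P(flood warning | dam release) = 0.76*0.91 + 0.94*0.09
        = 0.691600 + 0.084600 = 0.776200
Configurations with heavy upstream rainfall contribute 0.084600, so
  P(heavy upstream rainfall | flood warning, dam release) = 0.084600 / 0.776200 ≈ 0.1090

P(heavy upstream rainfall | flood warning) ≈ 0.2258; P(heavy upstream rainfall | flood warning, dam release) ≈ 0.1090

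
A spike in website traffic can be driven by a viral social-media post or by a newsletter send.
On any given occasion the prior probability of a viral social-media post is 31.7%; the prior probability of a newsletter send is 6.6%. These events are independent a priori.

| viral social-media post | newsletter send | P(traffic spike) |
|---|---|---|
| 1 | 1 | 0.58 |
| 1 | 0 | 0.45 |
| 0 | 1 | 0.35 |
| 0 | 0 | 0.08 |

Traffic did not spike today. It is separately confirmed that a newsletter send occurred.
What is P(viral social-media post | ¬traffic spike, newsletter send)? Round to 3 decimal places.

P(¬traffic spike | newsletter send) = 0.65·0.683 + 0.42·0.317 = 0.443950 + 0.133140 = 0.577090
Of this, 0.133140 comes from 0.42·0.317 (the viral social-media post=true cases).
Hence the posterior is 0.133140/0.577090 ≈ 0.231.

P(viral social-media post | ¬traffic spike, newsletter send) ≈ 0.231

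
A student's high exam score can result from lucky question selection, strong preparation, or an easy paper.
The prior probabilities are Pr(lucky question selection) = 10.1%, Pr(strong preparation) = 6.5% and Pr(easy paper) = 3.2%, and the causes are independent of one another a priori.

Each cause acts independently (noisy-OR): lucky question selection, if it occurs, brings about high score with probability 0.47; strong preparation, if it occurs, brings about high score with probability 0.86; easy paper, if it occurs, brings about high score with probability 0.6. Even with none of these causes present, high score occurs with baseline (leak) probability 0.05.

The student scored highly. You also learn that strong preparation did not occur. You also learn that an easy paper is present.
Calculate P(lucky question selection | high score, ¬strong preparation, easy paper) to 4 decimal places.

Under noisy-OR, P(high score | causes) = 1 − (1−0.05)·∏(1−qᵢ) over the active causes.
Numerator (weight on configurations with lucky question selection): 0.7986·0.101 = 0.080659
Normalizer over all consistent configurations: 0.62·0.899 + 0.7986·0.101 = 0.638039
P(lucky question selection | high score, ¬strong preparation, easy paper) = 0.080659/0.638039 ≈ 0.1264

P(lucky question selection | high score, ¬strong preparation, easy paper) ≈ 0.1264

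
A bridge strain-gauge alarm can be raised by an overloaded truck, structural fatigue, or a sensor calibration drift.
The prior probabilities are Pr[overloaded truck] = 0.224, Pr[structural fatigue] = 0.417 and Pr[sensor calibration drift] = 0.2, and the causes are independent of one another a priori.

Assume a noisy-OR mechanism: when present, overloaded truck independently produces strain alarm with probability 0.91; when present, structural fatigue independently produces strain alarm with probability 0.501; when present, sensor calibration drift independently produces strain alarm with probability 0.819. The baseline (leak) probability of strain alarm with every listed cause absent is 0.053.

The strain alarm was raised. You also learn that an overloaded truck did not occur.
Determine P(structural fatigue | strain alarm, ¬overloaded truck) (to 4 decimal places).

Under noisy-OR, P(strain alarm | causes) = 1 − (1−0.053)·∏(1−qᵢ) over the active causes.
P(strain alarm | ¬overloaded truck) = 0.053·0.583·0.8 + 0.828593·0.583·0.2 + 0.527447·0.417·0.8 + 0.914468·0.417·0.2 = 0.024719 + 0.096614 + 0.175956 + 0.076267 = 0.373556
Of this, 0.252223 comes from 0.175956 + 0.076267 (the structural fatigue=true cases).
P(structural fatigue | strain alarm, ¬overloaded truck) = 0.252223 / 0.373556 ≈ 0.6752

P(structural fatigue | strain alarm, ¬overloaded truck) ≈ 0.6752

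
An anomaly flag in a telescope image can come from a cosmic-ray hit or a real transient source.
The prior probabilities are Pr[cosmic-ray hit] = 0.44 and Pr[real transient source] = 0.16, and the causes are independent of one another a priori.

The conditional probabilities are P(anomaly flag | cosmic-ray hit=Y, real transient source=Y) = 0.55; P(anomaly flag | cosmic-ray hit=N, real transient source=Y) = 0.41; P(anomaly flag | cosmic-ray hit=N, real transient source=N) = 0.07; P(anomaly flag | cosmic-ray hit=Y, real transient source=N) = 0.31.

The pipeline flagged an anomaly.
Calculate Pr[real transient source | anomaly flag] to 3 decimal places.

Pr[real transient source | anomaly flag] ≈ 0.338

Numerator (weight on configurations with real transient source): 0.036736 + 0.038720 = 0.075456
Normalizer over all consistent configurations: 0.07×0.56×0.84 + 0.41×0.56×0.16 + 0.31×0.44×0.84 + 0.55×0.44×0.16 = 0.222960
Posterior = 0.075456 / 0.222960 ≈ 0.338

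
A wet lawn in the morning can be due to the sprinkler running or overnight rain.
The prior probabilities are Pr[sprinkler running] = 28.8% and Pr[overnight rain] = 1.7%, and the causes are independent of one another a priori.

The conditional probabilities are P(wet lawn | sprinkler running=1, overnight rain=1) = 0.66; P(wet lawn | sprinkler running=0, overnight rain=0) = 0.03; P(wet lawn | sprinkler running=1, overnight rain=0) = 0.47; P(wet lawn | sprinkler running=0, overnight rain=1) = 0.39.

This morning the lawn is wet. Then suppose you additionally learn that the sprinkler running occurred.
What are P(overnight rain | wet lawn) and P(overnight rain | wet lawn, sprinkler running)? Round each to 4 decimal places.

By total probability over the 4 (sprinkler running, overnight rain) configurations:
  P(wet lawn) = 0.03*0.712*0.983 + 0.39*0.712*0.017 + 0.47*0.288*0.983 + 0.66*0.288*0.017
        = 0.020997 + 0.004721 + 0.133059 + 0.003231 = 0.162008
The terms with overnight rain present sum to 0.007952, so
  P(overnight rain | wet lawn) = 0.007952 / 0.162008 ≈ 0.0491

With the extra evidence:
Numerator (weight on configurations with overnight rain): 0.66*0.017 = 0.011220
Normalizer over all consistent configurations: 0.47*0.983 + 0.66*0.017 = 0.473230
P(overnight rain | wet lawn, sprinkler running) = 0.011220/0.473230 ≈ 0.0237

P(overnight rain | wet lawn) ≈ 0.0491; P(overnight rain | wet lawn, sprinkler running) ≈ 0.0237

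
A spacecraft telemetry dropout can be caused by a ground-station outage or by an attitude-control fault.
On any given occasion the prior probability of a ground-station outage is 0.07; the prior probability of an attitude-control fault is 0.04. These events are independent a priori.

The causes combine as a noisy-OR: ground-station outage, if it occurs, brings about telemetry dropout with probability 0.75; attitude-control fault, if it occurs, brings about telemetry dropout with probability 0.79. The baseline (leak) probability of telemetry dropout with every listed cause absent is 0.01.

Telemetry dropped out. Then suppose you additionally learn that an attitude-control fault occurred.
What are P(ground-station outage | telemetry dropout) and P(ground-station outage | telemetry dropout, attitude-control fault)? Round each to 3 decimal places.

P(ground-station outage | telemetry dropout) ≈ 0.581; P(ground-station outage | telemetry dropout, attitude-control fault) ≈ 0.083

Under noisy-OR, P(telemetry dropout | causes) = 1 − (1−0.01)·∏(1−qᵢ) over the active causes.
By total probability over the 4 (ground-station outage, attitude-control fault) configurations:
  P(telemetry dropout) = 0.01×0.93×0.96 + 0.7921×0.93×0.04 + 0.7525×0.07×0.96 + 0.948025×0.07×0.04
        = 0.008928 + 0.029466 + 0.050568 + 0.002654 = 0.091616
The terms with ground-station outage present sum to 0.053222, so
  P(ground-station outage | telemetry dropout) = 0.053222 / 0.091616 ≈ 0.581

Now also conditioning on attitude-control fault=true:
Sum P(telemetry dropout|·) weighted by the priors over both values of ground-station outage:
  P(telemetry dropout | attitude-control fault) = 0.7921*0.93 + 0.948025*0.07
        = 0.736653 + 0.066362 = 0.803015
The terms with ground-station outage present sum to 0.066362, so
  P(ground-station outage | telemetry dropout, attitude-control fault) = 0.066362 / 0.803015 ≈ 0.083
— attitude-control fault explains away the evidence for ground-station outage.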